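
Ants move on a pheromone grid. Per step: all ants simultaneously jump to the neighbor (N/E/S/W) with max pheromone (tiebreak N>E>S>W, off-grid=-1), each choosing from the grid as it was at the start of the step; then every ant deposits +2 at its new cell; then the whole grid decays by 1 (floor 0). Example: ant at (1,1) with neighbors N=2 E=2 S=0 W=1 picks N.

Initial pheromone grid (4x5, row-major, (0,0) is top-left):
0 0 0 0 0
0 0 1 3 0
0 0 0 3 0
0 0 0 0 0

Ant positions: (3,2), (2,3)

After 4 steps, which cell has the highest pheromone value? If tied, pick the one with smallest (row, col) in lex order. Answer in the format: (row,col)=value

Answer: (2,3)=7

Derivation:
Step 1: ant0:(3,2)->N->(2,2) | ant1:(2,3)->N->(1,3)
  grid max=4 at (1,3)
Step 2: ant0:(2,2)->E->(2,3) | ant1:(1,3)->S->(2,3)
  grid max=5 at (2,3)
Step 3: ant0:(2,3)->N->(1,3) | ant1:(2,3)->N->(1,3)
  grid max=6 at (1,3)
Step 4: ant0:(1,3)->S->(2,3) | ant1:(1,3)->S->(2,3)
  grid max=7 at (2,3)
Final grid:
  0 0 0 0 0
  0 0 0 5 0
  0 0 0 7 0
  0 0 0 0 0
Max pheromone 7 at (2,3)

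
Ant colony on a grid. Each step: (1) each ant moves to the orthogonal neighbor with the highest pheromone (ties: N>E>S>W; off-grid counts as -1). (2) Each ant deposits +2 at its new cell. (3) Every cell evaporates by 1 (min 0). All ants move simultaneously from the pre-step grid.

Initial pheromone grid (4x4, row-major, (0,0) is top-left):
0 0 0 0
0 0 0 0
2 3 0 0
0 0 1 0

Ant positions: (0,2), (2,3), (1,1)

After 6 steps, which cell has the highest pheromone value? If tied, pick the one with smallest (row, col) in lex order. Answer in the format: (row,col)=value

Answer: (0,3)=6

Derivation:
Step 1: ant0:(0,2)->E->(0,3) | ant1:(2,3)->N->(1,3) | ant2:(1,1)->S->(2,1)
  grid max=4 at (2,1)
Step 2: ant0:(0,3)->S->(1,3) | ant1:(1,3)->N->(0,3) | ant2:(2,1)->W->(2,0)
  grid max=3 at (2,1)
Step 3: ant0:(1,3)->N->(0,3) | ant1:(0,3)->S->(1,3) | ant2:(2,0)->E->(2,1)
  grid max=4 at (2,1)
Step 4: ant0:(0,3)->S->(1,3) | ant1:(1,3)->N->(0,3) | ant2:(2,1)->W->(2,0)
  grid max=4 at (0,3)
Step 5: ant0:(1,3)->N->(0,3) | ant1:(0,3)->S->(1,3) | ant2:(2,0)->E->(2,1)
  grid max=5 at (0,3)
Step 6: ant0:(0,3)->S->(1,3) | ant1:(1,3)->N->(0,3) | ant2:(2,1)->W->(2,0)
  grid max=6 at (0,3)
Final grid:
  0 0 0 6
  0 0 0 6
  2 3 0 0
  0 0 0 0
Max pheromone 6 at (0,3)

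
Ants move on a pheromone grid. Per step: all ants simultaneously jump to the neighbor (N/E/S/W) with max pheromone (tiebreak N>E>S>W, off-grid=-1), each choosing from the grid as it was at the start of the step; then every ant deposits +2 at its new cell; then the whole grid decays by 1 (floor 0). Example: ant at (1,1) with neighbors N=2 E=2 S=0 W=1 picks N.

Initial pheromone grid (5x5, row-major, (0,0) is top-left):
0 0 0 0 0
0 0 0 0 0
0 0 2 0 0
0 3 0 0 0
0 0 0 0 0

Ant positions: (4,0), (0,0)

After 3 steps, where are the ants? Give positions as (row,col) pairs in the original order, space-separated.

Step 1: ant0:(4,0)->N->(3,0) | ant1:(0,0)->E->(0,1)
  grid max=2 at (3,1)
Step 2: ant0:(3,0)->E->(3,1) | ant1:(0,1)->E->(0,2)
  grid max=3 at (3,1)
Step 3: ant0:(3,1)->N->(2,1) | ant1:(0,2)->E->(0,3)
  grid max=2 at (3,1)

(2,1) (0,3)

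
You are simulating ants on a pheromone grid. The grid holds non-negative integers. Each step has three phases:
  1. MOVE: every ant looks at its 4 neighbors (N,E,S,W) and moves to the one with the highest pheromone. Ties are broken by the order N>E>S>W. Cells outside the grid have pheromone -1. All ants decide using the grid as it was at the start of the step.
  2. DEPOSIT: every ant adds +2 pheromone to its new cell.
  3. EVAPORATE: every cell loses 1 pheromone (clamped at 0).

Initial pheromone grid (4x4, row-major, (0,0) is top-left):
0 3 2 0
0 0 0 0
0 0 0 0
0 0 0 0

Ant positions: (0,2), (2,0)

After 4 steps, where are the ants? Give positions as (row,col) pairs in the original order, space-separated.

Step 1: ant0:(0,2)->W->(0,1) | ant1:(2,0)->N->(1,0)
  grid max=4 at (0,1)
Step 2: ant0:(0,1)->E->(0,2) | ant1:(1,0)->N->(0,0)
  grid max=3 at (0,1)
Step 3: ant0:(0,2)->W->(0,1) | ant1:(0,0)->E->(0,1)
  grid max=6 at (0,1)
Step 4: ant0:(0,1)->E->(0,2) | ant1:(0,1)->E->(0,2)
  grid max=5 at (0,1)

(0,2) (0,2)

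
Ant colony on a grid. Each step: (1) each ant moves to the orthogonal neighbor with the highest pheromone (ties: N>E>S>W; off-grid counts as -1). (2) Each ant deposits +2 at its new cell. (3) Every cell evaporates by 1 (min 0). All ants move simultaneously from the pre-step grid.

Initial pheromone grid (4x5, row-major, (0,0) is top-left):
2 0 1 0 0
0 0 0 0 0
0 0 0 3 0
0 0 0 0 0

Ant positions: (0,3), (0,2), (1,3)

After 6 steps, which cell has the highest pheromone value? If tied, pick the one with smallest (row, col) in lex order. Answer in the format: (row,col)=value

Answer: (0,2)=9

Derivation:
Step 1: ant0:(0,3)->W->(0,2) | ant1:(0,2)->E->(0,3) | ant2:(1,3)->S->(2,3)
  grid max=4 at (2,3)
Step 2: ant0:(0,2)->E->(0,3) | ant1:(0,3)->W->(0,2) | ant2:(2,3)->N->(1,3)
  grid max=3 at (0,2)
Step 3: ant0:(0,3)->W->(0,2) | ant1:(0,2)->E->(0,3) | ant2:(1,3)->S->(2,3)
  grid max=4 at (0,2)
Step 4: ant0:(0,2)->E->(0,3) | ant1:(0,3)->W->(0,2) | ant2:(2,3)->N->(1,3)
  grid max=5 at (0,2)
Step 5: ant0:(0,3)->W->(0,2) | ant1:(0,2)->E->(0,3) | ant2:(1,3)->N->(0,3)
  grid max=7 at (0,3)
Step 6: ant0:(0,2)->E->(0,3) | ant1:(0,3)->W->(0,2) | ant2:(0,3)->W->(0,2)
  grid max=9 at (0,2)
Final grid:
  0 0 9 8 0
  0 0 0 0 0
  0 0 0 1 0
  0 0 0 0 0
Max pheromone 9 at (0,2)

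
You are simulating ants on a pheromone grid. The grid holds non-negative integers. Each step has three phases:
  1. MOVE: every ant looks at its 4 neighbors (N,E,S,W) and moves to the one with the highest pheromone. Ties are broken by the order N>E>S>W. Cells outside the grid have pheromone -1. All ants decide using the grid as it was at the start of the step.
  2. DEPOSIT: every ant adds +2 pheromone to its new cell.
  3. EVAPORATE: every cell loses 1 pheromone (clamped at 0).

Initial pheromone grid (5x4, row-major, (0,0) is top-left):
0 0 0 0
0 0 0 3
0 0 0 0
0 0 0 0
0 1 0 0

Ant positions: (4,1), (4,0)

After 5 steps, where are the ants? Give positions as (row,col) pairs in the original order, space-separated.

Step 1: ant0:(4,1)->N->(3,1) | ant1:(4,0)->E->(4,1)
  grid max=2 at (1,3)
Step 2: ant0:(3,1)->S->(4,1) | ant1:(4,1)->N->(3,1)
  grid max=3 at (4,1)
Step 3: ant0:(4,1)->N->(3,1) | ant1:(3,1)->S->(4,1)
  grid max=4 at (4,1)
Step 4: ant0:(3,1)->S->(4,1) | ant1:(4,1)->N->(3,1)
  grid max=5 at (4,1)
Step 5: ant0:(4,1)->N->(3,1) | ant1:(3,1)->S->(4,1)
  grid max=6 at (4,1)

(3,1) (4,1)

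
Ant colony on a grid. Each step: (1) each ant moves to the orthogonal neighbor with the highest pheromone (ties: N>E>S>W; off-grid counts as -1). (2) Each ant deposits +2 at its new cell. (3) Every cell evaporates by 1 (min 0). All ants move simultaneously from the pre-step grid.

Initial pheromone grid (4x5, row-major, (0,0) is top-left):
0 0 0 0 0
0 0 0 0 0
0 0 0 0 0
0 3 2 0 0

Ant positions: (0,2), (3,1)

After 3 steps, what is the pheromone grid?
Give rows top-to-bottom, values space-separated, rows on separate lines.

After step 1: ants at (0,3),(3,2)
  0 0 0 1 0
  0 0 0 0 0
  0 0 0 0 0
  0 2 3 0 0
After step 2: ants at (0,4),(3,1)
  0 0 0 0 1
  0 0 0 0 0
  0 0 0 0 0
  0 3 2 0 0
After step 3: ants at (1,4),(3,2)
  0 0 0 0 0
  0 0 0 0 1
  0 0 0 0 0
  0 2 3 0 0

0 0 0 0 0
0 0 0 0 1
0 0 0 0 0
0 2 3 0 0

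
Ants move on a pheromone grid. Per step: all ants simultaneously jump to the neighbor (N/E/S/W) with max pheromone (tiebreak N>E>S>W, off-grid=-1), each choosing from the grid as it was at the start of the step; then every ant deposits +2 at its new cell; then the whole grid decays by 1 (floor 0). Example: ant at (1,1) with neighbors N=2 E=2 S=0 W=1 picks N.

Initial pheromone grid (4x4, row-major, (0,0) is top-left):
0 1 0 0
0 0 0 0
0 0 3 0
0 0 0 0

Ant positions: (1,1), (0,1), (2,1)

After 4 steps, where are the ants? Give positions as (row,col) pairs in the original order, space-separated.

Step 1: ant0:(1,1)->N->(0,1) | ant1:(0,1)->E->(0,2) | ant2:(2,1)->E->(2,2)
  grid max=4 at (2,2)
Step 2: ant0:(0,1)->E->(0,2) | ant1:(0,2)->W->(0,1) | ant2:(2,2)->N->(1,2)
  grid max=3 at (0,1)
Step 3: ant0:(0,2)->W->(0,1) | ant1:(0,1)->E->(0,2) | ant2:(1,2)->S->(2,2)
  grid max=4 at (0,1)
Step 4: ant0:(0,1)->E->(0,2) | ant1:(0,2)->W->(0,1) | ant2:(2,2)->N->(1,2)
  grid max=5 at (0,1)

(0,2) (0,1) (1,2)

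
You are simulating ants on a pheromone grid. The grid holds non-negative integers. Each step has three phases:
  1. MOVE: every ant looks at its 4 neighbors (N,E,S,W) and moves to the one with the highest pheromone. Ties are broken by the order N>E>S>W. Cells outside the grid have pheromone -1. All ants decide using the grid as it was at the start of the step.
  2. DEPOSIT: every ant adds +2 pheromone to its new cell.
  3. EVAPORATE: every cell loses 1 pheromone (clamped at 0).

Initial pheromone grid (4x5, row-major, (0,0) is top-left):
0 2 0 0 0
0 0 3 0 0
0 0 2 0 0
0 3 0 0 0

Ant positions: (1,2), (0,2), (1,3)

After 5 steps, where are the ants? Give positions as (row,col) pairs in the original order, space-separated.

Step 1: ant0:(1,2)->S->(2,2) | ant1:(0,2)->S->(1,2) | ant2:(1,3)->W->(1,2)
  grid max=6 at (1,2)
Step 2: ant0:(2,2)->N->(1,2) | ant1:(1,2)->S->(2,2) | ant2:(1,2)->S->(2,2)
  grid max=7 at (1,2)
Step 3: ant0:(1,2)->S->(2,2) | ant1:(2,2)->N->(1,2) | ant2:(2,2)->N->(1,2)
  grid max=10 at (1,2)
Step 4: ant0:(2,2)->N->(1,2) | ant1:(1,2)->S->(2,2) | ant2:(1,2)->S->(2,2)
  grid max=11 at (1,2)
Step 5: ant0:(1,2)->S->(2,2) | ant1:(2,2)->N->(1,2) | ant2:(2,2)->N->(1,2)
  grid max=14 at (1,2)

(2,2) (1,2) (1,2)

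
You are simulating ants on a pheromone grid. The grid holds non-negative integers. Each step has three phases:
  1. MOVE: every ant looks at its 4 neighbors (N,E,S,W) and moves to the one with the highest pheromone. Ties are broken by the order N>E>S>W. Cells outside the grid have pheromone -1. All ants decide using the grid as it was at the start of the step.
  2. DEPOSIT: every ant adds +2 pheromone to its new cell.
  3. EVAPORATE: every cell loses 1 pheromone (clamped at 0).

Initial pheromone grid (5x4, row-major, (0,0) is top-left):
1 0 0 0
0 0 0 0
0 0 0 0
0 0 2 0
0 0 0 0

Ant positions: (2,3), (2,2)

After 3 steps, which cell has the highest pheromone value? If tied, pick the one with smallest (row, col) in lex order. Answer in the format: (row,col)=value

Step 1: ant0:(2,3)->N->(1,3) | ant1:(2,2)->S->(3,2)
  grid max=3 at (3,2)
Step 2: ant0:(1,3)->N->(0,3) | ant1:(3,2)->N->(2,2)
  grid max=2 at (3,2)
Step 3: ant0:(0,3)->S->(1,3) | ant1:(2,2)->S->(3,2)
  grid max=3 at (3,2)
Final grid:
  0 0 0 0
  0 0 0 1
  0 0 0 0
  0 0 3 0
  0 0 0 0
Max pheromone 3 at (3,2)

Answer: (3,2)=3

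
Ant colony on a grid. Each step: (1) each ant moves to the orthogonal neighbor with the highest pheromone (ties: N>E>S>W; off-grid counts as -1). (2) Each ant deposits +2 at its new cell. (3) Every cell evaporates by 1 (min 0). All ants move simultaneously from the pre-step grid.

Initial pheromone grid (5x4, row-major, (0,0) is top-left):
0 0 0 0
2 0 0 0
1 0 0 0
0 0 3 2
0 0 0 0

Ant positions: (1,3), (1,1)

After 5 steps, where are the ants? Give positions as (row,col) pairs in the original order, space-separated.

Step 1: ant0:(1,3)->N->(0,3) | ant1:(1,1)->W->(1,0)
  grid max=3 at (1,0)
Step 2: ant0:(0,3)->S->(1,3) | ant1:(1,0)->N->(0,0)
  grid max=2 at (1,0)
Step 3: ant0:(1,3)->N->(0,3) | ant1:(0,0)->S->(1,0)
  grid max=3 at (1,0)
Step 4: ant0:(0,3)->S->(1,3) | ant1:(1,0)->N->(0,0)
  grid max=2 at (1,0)
Step 5: ant0:(1,3)->N->(0,3) | ant1:(0,0)->S->(1,0)
  grid max=3 at (1,0)

(0,3) (1,0)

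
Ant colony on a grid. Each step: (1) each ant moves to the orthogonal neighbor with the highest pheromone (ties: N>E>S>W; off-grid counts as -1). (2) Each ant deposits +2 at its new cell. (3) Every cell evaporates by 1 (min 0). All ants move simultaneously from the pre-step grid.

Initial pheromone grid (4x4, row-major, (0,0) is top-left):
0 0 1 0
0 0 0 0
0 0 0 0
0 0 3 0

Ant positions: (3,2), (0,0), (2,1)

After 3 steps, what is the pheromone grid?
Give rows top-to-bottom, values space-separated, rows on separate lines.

After step 1: ants at (2,2),(0,1),(1,1)
  0 1 0 0
  0 1 0 0
  0 0 1 0
  0 0 2 0
After step 2: ants at (3,2),(1,1),(0,1)
  0 2 0 0
  0 2 0 0
  0 0 0 0
  0 0 3 0
After step 3: ants at (2,2),(0,1),(1,1)
  0 3 0 0
  0 3 0 0
  0 0 1 0
  0 0 2 0

0 3 0 0
0 3 0 0
0 0 1 0
0 0 2 0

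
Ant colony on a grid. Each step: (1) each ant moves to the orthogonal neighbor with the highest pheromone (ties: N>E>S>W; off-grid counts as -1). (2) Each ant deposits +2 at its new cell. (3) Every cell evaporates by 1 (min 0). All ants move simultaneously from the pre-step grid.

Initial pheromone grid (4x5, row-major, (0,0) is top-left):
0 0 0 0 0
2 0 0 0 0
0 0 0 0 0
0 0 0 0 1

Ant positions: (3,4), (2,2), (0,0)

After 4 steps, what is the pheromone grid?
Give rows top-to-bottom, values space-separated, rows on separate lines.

After step 1: ants at (2,4),(1,2),(1,0)
  0 0 0 0 0
  3 0 1 0 0
  0 0 0 0 1
  0 0 0 0 0
After step 2: ants at (1,4),(0,2),(0,0)
  1 0 1 0 0
  2 0 0 0 1
  0 0 0 0 0
  0 0 0 0 0
After step 3: ants at (0,4),(0,3),(1,0)
  0 0 0 1 1
  3 0 0 0 0
  0 0 0 0 0
  0 0 0 0 0
After step 4: ants at (0,3),(0,4),(0,0)
  1 0 0 2 2
  2 0 0 0 0
  0 0 0 0 0
  0 0 0 0 0

1 0 0 2 2
2 0 0 0 0
0 0 0 0 0
0 0 0 0 0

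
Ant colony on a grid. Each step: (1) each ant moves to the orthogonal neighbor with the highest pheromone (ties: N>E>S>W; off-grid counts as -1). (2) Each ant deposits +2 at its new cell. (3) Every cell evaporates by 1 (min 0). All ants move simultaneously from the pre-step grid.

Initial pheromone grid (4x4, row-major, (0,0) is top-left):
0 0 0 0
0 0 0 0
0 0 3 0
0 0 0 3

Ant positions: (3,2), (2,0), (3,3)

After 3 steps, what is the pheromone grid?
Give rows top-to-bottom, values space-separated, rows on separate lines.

After step 1: ants at (2,2),(1,0),(2,3)
  0 0 0 0
  1 0 0 0
  0 0 4 1
  0 0 0 2
After step 2: ants at (2,3),(0,0),(2,2)
  1 0 0 0
  0 0 0 0
  0 0 5 2
  0 0 0 1
After step 3: ants at (2,2),(0,1),(2,3)
  0 1 0 0
  0 0 0 0
  0 0 6 3
  0 0 0 0

0 1 0 0
0 0 0 0
0 0 6 3
0 0 0 0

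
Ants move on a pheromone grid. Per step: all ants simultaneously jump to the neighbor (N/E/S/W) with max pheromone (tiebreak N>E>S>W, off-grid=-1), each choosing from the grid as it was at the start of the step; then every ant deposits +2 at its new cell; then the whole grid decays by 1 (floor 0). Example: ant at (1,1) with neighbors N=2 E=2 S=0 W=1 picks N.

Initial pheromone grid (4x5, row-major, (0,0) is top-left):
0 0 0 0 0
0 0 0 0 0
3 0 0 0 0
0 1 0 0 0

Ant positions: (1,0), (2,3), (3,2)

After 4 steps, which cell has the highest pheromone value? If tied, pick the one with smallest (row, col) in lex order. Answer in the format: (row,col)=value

Answer: (2,0)=5

Derivation:
Step 1: ant0:(1,0)->S->(2,0) | ant1:(2,3)->N->(1,3) | ant2:(3,2)->W->(3,1)
  grid max=4 at (2,0)
Step 2: ant0:(2,0)->N->(1,0) | ant1:(1,3)->N->(0,3) | ant2:(3,1)->N->(2,1)
  grid max=3 at (2,0)
Step 3: ant0:(1,0)->S->(2,0) | ant1:(0,3)->E->(0,4) | ant2:(2,1)->W->(2,0)
  grid max=6 at (2,0)
Step 4: ant0:(2,0)->N->(1,0) | ant1:(0,4)->S->(1,4) | ant2:(2,0)->N->(1,0)
  grid max=5 at (2,0)
Final grid:
  0 0 0 0 0
  3 0 0 0 1
  5 0 0 0 0
  0 0 0 0 0
Max pheromone 5 at (2,0)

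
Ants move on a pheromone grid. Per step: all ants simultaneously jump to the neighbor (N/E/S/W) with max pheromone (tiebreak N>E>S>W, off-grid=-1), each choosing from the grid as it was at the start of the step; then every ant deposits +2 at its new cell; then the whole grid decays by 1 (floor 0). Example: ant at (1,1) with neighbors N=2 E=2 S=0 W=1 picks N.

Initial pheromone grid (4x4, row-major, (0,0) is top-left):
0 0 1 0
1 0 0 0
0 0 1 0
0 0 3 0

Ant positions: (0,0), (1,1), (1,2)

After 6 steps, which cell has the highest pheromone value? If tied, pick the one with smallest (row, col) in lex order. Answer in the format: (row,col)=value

Step 1: ant0:(0,0)->S->(1,0) | ant1:(1,1)->W->(1,0) | ant2:(1,2)->N->(0,2)
  grid max=4 at (1,0)
Step 2: ant0:(1,0)->N->(0,0) | ant1:(1,0)->N->(0,0) | ant2:(0,2)->E->(0,3)
  grid max=3 at (0,0)
Step 3: ant0:(0,0)->S->(1,0) | ant1:(0,0)->S->(1,0) | ant2:(0,3)->W->(0,2)
  grid max=6 at (1,0)
Step 4: ant0:(1,0)->N->(0,0) | ant1:(1,0)->N->(0,0) | ant2:(0,2)->E->(0,3)
  grid max=5 at (0,0)
Step 5: ant0:(0,0)->S->(1,0) | ant1:(0,0)->S->(1,0) | ant2:(0,3)->W->(0,2)
  grid max=8 at (1,0)
Step 6: ant0:(1,0)->N->(0,0) | ant1:(1,0)->N->(0,0) | ant2:(0,2)->E->(0,3)
  grid max=7 at (0,0)
Final grid:
  7 0 1 1
  7 0 0 0
  0 0 0 0
  0 0 0 0
Max pheromone 7 at (0,0)

Answer: (0,0)=7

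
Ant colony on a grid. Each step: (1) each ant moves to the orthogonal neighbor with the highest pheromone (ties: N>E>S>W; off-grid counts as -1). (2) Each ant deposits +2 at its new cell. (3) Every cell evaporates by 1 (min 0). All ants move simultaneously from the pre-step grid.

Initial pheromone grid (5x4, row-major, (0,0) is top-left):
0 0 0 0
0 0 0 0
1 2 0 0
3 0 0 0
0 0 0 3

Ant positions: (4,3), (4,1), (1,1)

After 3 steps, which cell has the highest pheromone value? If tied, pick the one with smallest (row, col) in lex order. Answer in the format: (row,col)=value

Step 1: ant0:(4,3)->N->(3,3) | ant1:(4,1)->N->(3,1) | ant2:(1,1)->S->(2,1)
  grid max=3 at (2,1)
Step 2: ant0:(3,3)->S->(4,3) | ant1:(3,1)->N->(2,1) | ant2:(2,1)->S->(3,1)
  grid max=4 at (2,1)
Step 3: ant0:(4,3)->N->(3,3) | ant1:(2,1)->S->(3,1) | ant2:(3,1)->N->(2,1)
  grid max=5 at (2,1)
Final grid:
  0 0 0 0
  0 0 0 0
  0 5 0 0
  0 3 0 1
  0 0 0 2
Max pheromone 5 at (2,1)

Answer: (2,1)=5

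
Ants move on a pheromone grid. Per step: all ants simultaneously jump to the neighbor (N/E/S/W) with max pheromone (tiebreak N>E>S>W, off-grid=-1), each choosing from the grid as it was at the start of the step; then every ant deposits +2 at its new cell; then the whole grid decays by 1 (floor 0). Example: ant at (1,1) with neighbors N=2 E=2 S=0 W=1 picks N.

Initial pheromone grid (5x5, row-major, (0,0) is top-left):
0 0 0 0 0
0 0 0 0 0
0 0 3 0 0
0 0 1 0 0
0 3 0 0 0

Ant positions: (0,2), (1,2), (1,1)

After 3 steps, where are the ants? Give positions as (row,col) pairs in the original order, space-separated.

Step 1: ant0:(0,2)->E->(0,3) | ant1:(1,2)->S->(2,2) | ant2:(1,1)->N->(0,1)
  grid max=4 at (2,2)
Step 2: ant0:(0,3)->E->(0,4) | ant1:(2,2)->N->(1,2) | ant2:(0,1)->E->(0,2)
  grid max=3 at (2,2)
Step 3: ant0:(0,4)->S->(1,4) | ant1:(1,2)->S->(2,2) | ant2:(0,2)->S->(1,2)
  grid max=4 at (2,2)

(1,4) (2,2) (1,2)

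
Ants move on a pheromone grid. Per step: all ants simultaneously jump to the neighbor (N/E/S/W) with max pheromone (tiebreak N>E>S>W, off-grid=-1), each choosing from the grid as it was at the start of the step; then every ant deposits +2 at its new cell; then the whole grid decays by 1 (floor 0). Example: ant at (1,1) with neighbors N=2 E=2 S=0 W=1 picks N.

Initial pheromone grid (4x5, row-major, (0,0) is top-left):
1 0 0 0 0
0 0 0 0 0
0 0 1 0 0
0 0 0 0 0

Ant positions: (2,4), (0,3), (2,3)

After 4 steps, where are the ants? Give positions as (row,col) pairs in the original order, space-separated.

Step 1: ant0:(2,4)->N->(1,4) | ant1:(0,3)->E->(0,4) | ant2:(2,3)->W->(2,2)
  grid max=2 at (2,2)
Step 2: ant0:(1,4)->N->(0,4) | ant1:(0,4)->S->(1,4) | ant2:(2,2)->N->(1,2)
  grid max=2 at (0,4)
Step 3: ant0:(0,4)->S->(1,4) | ant1:(1,4)->N->(0,4) | ant2:(1,2)->S->(2,2)
  grid max=3 at (0,4)
Step 4: ant0:(1,4)->N->(0,4) | ant1:(0,4)->S->(1,4) | ant2:(2,2)->N->(1,2)
  grid max=4 at (0,4)

(0,4) (1,4) (1,2)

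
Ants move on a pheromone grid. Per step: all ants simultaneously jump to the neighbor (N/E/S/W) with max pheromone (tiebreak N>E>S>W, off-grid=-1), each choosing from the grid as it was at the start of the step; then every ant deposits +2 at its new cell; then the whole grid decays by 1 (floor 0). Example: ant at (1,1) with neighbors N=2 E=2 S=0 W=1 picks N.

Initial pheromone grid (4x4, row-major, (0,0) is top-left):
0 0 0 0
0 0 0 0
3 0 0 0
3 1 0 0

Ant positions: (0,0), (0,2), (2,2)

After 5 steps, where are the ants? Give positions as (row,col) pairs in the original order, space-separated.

Step 1: ant0:(0,0)->E->(0,1) | ant1:(0,2)->E->(0,3) | ant2:(2,2)->N->(1,2)
  grid max=2 at (2,0)
Step 2: ant0:(0,1)->E->(0,2) | ant1:(0,3)->S->(1,3) | ant2:(1,2)->N->(0,2)
  grid max=3 at (0,2)
Step 3: ant0:(0,2)->E->(0,3) | ant1:(1,3)->N->(0,3) | ant2:(0,2)->E->(0,3)
  grid max=5 at (0,3)
Step 4: ant0:(0,3)->W->(0,2) | ant1:(0,3)->W->(0,2) | ant2:(0,3)->W->(0,2)
  grid max=7 at (0,2)
Step 5: ant0:(0,2)->E->(0,3) | ant1:(0,2)->E->(0,3) | ant2:(0,2)->E->(0,3)
  grid max=9 at (0,3)

(0,3) (0,3) (0,3)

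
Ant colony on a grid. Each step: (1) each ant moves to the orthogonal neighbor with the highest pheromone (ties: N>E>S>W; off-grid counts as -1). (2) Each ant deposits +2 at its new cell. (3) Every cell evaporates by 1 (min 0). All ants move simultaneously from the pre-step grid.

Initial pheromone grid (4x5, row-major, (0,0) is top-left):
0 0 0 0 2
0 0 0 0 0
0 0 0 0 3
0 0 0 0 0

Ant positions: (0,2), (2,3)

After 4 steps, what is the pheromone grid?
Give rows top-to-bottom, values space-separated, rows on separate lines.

After step 1: ants at (0,3),(2,4)
  0 0 0 1 1
  0 0 0 0 0
  0 0 0 0 4
  0 0 0 0 0
After step 2: ants at (0,4),(1,4)
  0 0 0 0 2
  0 0 0 0 1
  0 0 0 0 3
  0 0 0 0 0
After step 3: ants at (1,4),(2,4)
  0 0 0 0 1
  0 0 0 0 2
  0 0 0 0 4
  0 0 0 0 0
After step 4: ants at (2,4),(1,4)
  0 0 0 0 0
  0 0 0 0 3
  0 0 0 0 5
  0 0 0 0 0

0 0 0 0 0
0 0 0 0 3
0 0 0 0 5
0 0 0 0 0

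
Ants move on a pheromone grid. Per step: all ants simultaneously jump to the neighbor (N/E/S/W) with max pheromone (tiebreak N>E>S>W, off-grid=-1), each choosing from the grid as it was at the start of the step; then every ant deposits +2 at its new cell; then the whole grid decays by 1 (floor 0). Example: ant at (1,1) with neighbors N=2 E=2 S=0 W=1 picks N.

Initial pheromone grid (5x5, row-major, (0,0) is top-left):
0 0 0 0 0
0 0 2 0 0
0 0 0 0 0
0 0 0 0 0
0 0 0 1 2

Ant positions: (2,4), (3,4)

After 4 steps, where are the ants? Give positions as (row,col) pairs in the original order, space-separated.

Step 1: ant0:(2,4)->N->(1,4) | ant1:(3,4)->S->(4,4)
  grid max=3 at (4,4)
Step 2: ant0:(1,4)->N->(0,4) | ant1:(4,4)->N->(3,4)
  grid max=2 at (4,4)
Step 3: ant0:(0,4)->S->(1,4) | ant1:(3,4)->S->(4,4)
  grid max=3 at (4,4)
Step 4: ant0:(1,4)->N->(0,4) | ant1:(4,4)->N->(3,4)
  grid max=2 at (4,4)

(0,4) (3,4)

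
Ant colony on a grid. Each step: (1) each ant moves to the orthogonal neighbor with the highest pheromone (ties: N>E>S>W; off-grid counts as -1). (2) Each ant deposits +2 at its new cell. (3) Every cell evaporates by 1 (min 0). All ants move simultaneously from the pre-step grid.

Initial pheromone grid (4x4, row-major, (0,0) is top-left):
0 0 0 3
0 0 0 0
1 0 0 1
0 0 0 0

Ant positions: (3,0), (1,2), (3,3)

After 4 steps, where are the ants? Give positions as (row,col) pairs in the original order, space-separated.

Step 1: ant0:(3,0)->N->(2,0) | ant1:(1,2)->N->(0,2) | ant2:(3,3)->N->(2,3)
  grid max=2 at (0,3)
Step 2: ant0:(2,0)->N->(1,0) | ant1:(0,2)->E->(0,3) | ant2:(2,3)->N->(1,3)
  grid max=3 at (0,3)
Step 3: ant0:(1,0)->S->(2,0) | ant1:(0,3)->S->(1,3) | ant2:(1,3)->N->(0,3)
  grid max=4 at (0,3)
Step 4: ant0:(2,0)->N->(1,0) | ant1:(1,3)->N->(0,3) | ant2:(0,3)->S->(1,3)
  grid max=5 at (0,3)

(1,0) (0,3) (1,3)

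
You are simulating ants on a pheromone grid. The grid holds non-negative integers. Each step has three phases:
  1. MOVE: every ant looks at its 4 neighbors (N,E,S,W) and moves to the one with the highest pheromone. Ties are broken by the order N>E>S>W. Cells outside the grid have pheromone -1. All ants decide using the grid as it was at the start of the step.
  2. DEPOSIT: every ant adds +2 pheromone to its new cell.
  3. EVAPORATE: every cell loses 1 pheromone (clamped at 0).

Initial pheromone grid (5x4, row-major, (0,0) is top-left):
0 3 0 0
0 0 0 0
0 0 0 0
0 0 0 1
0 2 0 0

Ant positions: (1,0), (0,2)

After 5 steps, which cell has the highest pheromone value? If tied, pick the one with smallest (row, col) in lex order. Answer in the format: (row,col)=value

Answer: (0,1)=8

Derivation:
Step 1: ant0:(1,0)->N->(0,0) | ant1:(0,2)->W->(0,1)
  grid max=4 at (0,1)
Step 2: ant0:(0,0)->E->(0,1) | ant1:(0,1)->W->(0,0)
  grid max=5 at (0,1)
Step 3: ant0:(0,1)->W->(0,0) | ant1:(0,0)->E->(0,1)
  grid max=6 at (0,1)
Step 4: ant0:(0,0)->E->(0,1) | ant1:(0,1)->W->(0,0)
  grid max=7 at (0,1)
Step 5: ant0:(0,1)->W->(0,0) | ant1:(0,0)->E->(0,1)
  grid max=8 at (0,1)
Final grid:
  5 8 0 0
  0 0 0 0
  0 0 0 0
  0 0 0 0
  0 0 0 0
Max pheromone 8 at (0,1)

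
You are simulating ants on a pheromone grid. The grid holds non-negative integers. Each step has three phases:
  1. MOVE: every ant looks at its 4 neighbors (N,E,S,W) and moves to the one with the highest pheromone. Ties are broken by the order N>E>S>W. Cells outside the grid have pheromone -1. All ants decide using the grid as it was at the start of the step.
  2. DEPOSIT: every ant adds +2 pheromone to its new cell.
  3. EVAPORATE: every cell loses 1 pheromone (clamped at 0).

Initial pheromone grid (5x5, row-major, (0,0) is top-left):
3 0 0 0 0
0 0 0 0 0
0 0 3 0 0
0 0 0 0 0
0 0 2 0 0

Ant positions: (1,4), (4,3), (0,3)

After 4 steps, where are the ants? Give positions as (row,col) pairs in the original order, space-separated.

Step 1: ant0:(1,4)->N->(0,4) | ant1:(4,3)->W->(4,2) | ant2:(0,3)->E->(0,4)
  grid max=3 at (0,4)
Step 2: ant0:(0,4)->S->(1,4) | ant1:(4,2)->N->(3,2) | ant2:(0,4)->S->(1,4)
  grid max=3 at (1,4)
Step 3: ant0:(1,4)->N->(0,4) | ant1:(3,2)->S->(4,2) | ant2:(1,4)->N->(0,4)
  grid max=5 at (0,4)
Step 4: ant0:(0,4)->S->(1,4) | ant1:(4,2)->N->(3,2) | ant2:(0,4)->S->(1,4)
  grid max=5 at (1,4)

(1,4) (3,2) (1,4)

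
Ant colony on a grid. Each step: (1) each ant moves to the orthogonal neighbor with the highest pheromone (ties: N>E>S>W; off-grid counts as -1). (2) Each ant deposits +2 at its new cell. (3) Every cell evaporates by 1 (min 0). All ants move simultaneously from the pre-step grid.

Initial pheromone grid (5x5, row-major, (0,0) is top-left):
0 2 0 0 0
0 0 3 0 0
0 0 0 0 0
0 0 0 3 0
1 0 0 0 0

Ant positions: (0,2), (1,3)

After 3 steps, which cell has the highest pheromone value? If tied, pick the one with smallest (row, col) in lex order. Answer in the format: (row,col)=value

Step 1: ant0:(0,2)->S->(1,2) | ant1:(1,3)->W->(1,2)
  grid max=6 at (1,2)
Step 2: ant0:(1,2)->N->(0,2) | ant1:(1,2)->N->(0,2)
  grid max=5 at (1,2)
Step 3: ant0:(0,2)->S->(1,2) | ant1:(0,2)->S->(1,2)
  grid max=8 at (1,2)
Final grid:
  0 0 2 0 0
  0 0 8 0 0
  0 0 0 0 0
  0 0 0 0 0
  0 0 0 0 0
Max pheromone 8 at (1,2)

Answer: (1,2)=8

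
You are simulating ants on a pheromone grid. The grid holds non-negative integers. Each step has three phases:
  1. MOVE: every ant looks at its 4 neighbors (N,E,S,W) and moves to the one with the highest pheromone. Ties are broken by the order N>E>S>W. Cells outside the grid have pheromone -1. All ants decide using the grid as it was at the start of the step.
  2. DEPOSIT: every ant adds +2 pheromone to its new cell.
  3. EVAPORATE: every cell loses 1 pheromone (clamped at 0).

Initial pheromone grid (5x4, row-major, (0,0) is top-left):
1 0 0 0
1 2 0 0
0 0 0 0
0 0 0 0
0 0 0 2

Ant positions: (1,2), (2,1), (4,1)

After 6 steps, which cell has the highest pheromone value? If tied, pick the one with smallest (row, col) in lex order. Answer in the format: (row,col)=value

Answer: (1,1)=12

Derivation:
Step 1: ant0:(1,2)->W->(1,1) | ant1:(2,1)->N->(1,1) | ant2:(4,1)->N->(3,1)
  grid max=5 at (1,1)
Step 2: ant0:(1,1)->N->(0,1) | ant1:(1,1)->N->(0,1) | ant2:(3,1)->N->(2,1)
  grid max=4 at (1,1)
Step 3: ant0:(0,1)->S->(1,1) | ant1:(0,1)->S->(1,1) | ant2:(2,1)->N->(1,1)
  grid max=9 at (1,1)
Step 4: ant0:(1,1)->N->(0,1) | ant1:(1,1)->N->(0,1) | ant2:(1,1)->N->(0,1)
  grid max=8 at (1,1)
Step 5: ant0:(0,1)->S->(1,1) | ant1:(0,1)->S->(1,1) | ant2:(0,1)->S->(1,1)
  grid max=13 at (1,1)
Step 6: ant0:(1,1)->N->(0,1) | ant1:(1,1)->N->(0,1) | ant2:(1,1)->N->(0,1)
  grid max=12 at (1,1)
Final grid:
  0 11 0 0
  0 12 0 0
  0 0 0 0
  0 0 0 0
  0 0 0 0
Max pheromone 12 at (1,1)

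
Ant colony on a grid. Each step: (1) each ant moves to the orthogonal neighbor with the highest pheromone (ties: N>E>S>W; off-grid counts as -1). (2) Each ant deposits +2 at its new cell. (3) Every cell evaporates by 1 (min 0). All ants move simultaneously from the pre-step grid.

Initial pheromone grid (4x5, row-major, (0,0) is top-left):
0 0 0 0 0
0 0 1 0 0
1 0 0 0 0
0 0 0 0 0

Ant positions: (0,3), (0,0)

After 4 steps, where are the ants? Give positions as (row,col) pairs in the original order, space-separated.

Step 1: ant0:(0,3)->E->(0,4) | ant1:(0,0)->E->(0,1)
  grid max=1 at (0,1)
Step 2: ant0:(0,4)->S->(1,4) | ant1:(0,1)->E->(0,2)
  grid max=1 at (0,2)
Step 3: ant0:(1,4)->N->(0,4) | ant1:(0,2)->E->(0,3)
  grid max=1 at (0,3)
Step 4: ant0:(0,4)->W->(0,3) | ant1:(0,3)->E->(0,4)
  grid max=2 at (0,3)

(0,3) (0,4)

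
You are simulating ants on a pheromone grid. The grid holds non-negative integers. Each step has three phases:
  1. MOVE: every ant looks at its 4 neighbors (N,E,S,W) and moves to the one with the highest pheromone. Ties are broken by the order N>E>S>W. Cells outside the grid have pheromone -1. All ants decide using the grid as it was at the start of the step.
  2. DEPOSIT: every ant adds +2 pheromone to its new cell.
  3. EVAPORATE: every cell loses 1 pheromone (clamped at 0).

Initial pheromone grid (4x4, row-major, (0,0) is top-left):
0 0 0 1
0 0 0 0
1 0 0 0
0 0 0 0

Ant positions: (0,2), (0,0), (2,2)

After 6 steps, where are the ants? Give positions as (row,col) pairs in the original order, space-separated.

Step 1: ant0:(0,2)->E->(0,3) | ant1:(0,0)->E->(0,1) | ant2:(2,2)->N->(1,2)
  grid max=2 at (0,3)
Step 2: ant0:(0,3)->S->(1,3) | ant1:(0,1)->E->(0,2) | ant2:(1,2)->N->(0,2)
  grid max=3 at (0,2)
Step 3: ant0:(1,3)->N->(0,3) | ant1:(0,2)->E->(0,3) | ant2:(0,2)->E->(0,3)
  grid max=6 at (0,3)
Step 4: ant0:(0,3)->W->(0,2) | ant1:(0,3)->W->(0,2) | ant2:(0,3)->W->(0,2)
  grid max=7 at (0,2)
Step 5: ant0:(0,2)->E->(0,3) | ant1:(0,2)->E->(0,3) | ant2:(0,2)->E->(0,3)
  grid max=10 at (0,3)
Step 6: ant0:(0,3)->W->(0,2) | ant1:(0,3)->W->(0,2) | ant2:(0,3)->W->(0,2)
  grid max=11 at (0,2)

(0,2) (0,2) (0,2)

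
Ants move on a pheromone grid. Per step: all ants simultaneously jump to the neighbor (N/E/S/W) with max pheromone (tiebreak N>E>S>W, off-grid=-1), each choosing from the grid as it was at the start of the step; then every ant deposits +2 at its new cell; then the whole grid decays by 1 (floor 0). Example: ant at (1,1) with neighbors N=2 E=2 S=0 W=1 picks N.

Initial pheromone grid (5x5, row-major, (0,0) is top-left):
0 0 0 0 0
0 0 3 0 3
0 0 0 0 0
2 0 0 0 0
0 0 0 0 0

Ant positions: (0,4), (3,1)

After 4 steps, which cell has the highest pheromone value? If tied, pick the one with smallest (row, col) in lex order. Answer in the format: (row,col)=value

Step 1: ant0:(0,4)->S->(1,4) | ant1:(3,1)->W->(3,0)
  grid max=4 at (1,4)
Step 2: ant0:(1,4)->N->(0,4) | ant1:(3,0)->N->(2,0)
  grid max=3 at (1,4)
Step 3: ant0:(0,4)->S->(1,4) | ant1:(2,0)->S->(3,0)
  grid max=4 at (1,4)
Step 4: ant0:(1,4)->N->(0,4) | ant1:(3,0)->N->(2,0)
  grid max=3 at (1,4)
Final grid:
  0 0 0 0 1
  0 0 0 0 3
  1 0 0 0 0
  2 0 0 0 0
  0 0 0 0 0
Max pheromone 3 at (1,4)

Answer: (1,4)=3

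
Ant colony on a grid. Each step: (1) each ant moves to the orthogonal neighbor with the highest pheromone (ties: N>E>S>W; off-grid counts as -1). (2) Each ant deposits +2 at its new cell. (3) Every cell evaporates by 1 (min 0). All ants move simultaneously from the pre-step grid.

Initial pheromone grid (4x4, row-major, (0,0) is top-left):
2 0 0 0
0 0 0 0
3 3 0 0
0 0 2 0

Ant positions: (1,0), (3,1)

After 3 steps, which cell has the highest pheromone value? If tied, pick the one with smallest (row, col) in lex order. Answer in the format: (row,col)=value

Answer: (2,0)=6

Derivation:
Step 1: ant0:(1,0)->S->(2,0) | ant1:(3,1)->N->(2,1)
  grid max=4 at (2,0)
Step 2: ant0:(2,0)->E->(2,1) | ant1:(2,1)->W->(2,0)
  grid max=5 at (2,0)
Step 3: ant0:(2,1)->W->(2,0) | ant1:(2,0)->E->(2,1)
  grid max=6 at (2,0)
Final grid:
  0 0 0 0
  0 0 0 0
  6 6 0 0
  0 0 0 0
Max pheromone 6 at (2,0)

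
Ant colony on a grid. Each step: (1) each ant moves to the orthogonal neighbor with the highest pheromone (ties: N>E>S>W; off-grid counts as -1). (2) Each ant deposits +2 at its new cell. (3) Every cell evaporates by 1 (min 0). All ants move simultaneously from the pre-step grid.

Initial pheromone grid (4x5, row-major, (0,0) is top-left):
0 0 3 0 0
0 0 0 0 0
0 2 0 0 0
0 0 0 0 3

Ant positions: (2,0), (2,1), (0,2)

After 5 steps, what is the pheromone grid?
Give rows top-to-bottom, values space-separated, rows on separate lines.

After step 1: ants at (2,1),(1,1),(0,3)
  0 0 2 1 0
  0 1 0 0 0
  0 3 0 0 0
  0 0 0 0 2
After step 2: ants at (1,1),(2,1),(0,2)
  0 0 3 0 0
  0 2 0 0 0
  0 4 0 0 0
  0 0 0 0 1
After step 3: ants at (2,1),(1,1),(0,3)
  0 0 2 1 0
  0 3 0 0 0
  0 5 0 0 0
  0 0 0 0 0
After step 4: ants at (1,1),(2,1),(0,2)
  0 0 3 0 0
  0 4 0 0 0
  0 6 0 0 0
  0 0 0 0 0
After step 5: ants at (2,1),(1,1),(0,3)
  0 0 2 1 0
  0 5 0 0 0
  0 7 0 0 0
  0 0 0 0 0

0 0 2 1 0
0 5 0 0 0
0 7 0 0 0
0 0 0 0 0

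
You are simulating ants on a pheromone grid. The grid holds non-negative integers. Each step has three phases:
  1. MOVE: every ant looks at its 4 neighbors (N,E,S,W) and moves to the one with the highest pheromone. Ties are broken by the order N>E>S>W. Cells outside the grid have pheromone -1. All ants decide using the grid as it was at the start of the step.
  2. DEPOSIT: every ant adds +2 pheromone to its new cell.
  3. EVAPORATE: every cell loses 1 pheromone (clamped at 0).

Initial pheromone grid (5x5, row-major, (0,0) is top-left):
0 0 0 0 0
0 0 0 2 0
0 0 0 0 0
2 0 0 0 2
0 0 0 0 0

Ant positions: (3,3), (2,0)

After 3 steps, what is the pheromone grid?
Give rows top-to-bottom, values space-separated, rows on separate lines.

After step 1: ants at (3,4),(3,0)
  0 0 0 0 0
  0 0 0 1 0
  0 0 0 0 0
  3 0 0 0 3
  0 0 0 0 0
After step 2: ants at (2,4),(2,0)
  0 0 0 0 0
  0 0 0 0 0
  1 0 0 0 1
  2 0 0 0 2
  0 0 0 0 0
After step 3: ants at (3,4),(3,0)
  0 0 0 0 0
  0 0 0 0 0
  0 0 0 0 0
  3 0 0 0 3
  0 0 0 0 0

0 0 0 0 0
0 0 0 0 0
0 0 0 0 0
3 0 0 0 3
0 0 0 0 0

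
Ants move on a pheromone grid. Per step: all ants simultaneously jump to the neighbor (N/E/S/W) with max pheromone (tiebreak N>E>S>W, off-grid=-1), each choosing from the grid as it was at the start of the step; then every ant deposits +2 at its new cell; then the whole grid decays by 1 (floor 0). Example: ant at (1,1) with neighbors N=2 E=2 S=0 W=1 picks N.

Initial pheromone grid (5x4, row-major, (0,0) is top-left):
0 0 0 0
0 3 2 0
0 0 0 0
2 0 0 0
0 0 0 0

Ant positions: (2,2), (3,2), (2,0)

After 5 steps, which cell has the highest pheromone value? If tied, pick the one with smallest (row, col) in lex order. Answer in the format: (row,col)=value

Step 1: ant0:(2,2)->N->(1,2) | ant1:(3,2)->N->(2,2) | ant2:(2,0)->S->(3,0)
  grid max=3 at (1,2)
Step 2: ant0:(1,2)->W->(1,1) | ant1:(2,2)->N->(1,2) | ant2:(3,0)->N->(2,0)
  grid max=4 at (1,2)
Step 3: ant0:(1,1)->E->(1,2) | ant1:(1,2)->W->(1,1) | ant2:(2,0)->S->(3,0)
  grid max=5 at (1,2)
Step 4: ant0:(1,2)->W->(1,1) | ant1:(1,1)->E->(1,2) | ant2:(3,0)->N->(2,0)
  grid max=6 at (1,2)
Step 5: ant0:(1,1)->E->(1,2) | ant1:(1,2)->W->(1,1) | ant2:(2,0)->S->(3,0)
  grid max=7 at (1,2)
Final grid:
  0 0 0 0
  0 6 7 0
  0 0 0 0
  3 0 0 0
  0 0 0 0
Max pheromone 7 at (1,2)

Answer: (1,2)=7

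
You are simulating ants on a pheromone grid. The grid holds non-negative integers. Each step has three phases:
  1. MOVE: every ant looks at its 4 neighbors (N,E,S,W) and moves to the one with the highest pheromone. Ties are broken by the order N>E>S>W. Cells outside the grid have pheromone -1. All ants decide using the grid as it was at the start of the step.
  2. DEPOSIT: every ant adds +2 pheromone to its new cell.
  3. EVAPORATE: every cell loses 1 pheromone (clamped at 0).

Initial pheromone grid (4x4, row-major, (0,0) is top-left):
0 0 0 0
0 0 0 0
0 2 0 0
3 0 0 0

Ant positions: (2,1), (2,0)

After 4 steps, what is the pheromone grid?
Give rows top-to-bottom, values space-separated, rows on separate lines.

After step 1: ants at (1,1),(3,0)
  0 0 0 0
  0 1 0 0
  0 1 0 0
  4 0 0 0
After step 2: ants at (2,1),(2,0)
  0 0 0 0
  0 0 0 0
  1 2 0 0
  3 0 0 0
After step 3: ants at (2,0),(3,0)
  0 0 0 0
  0 0 0 0
  2 1 0 0
  4 0 0 0
After step 4: ants at (3,0),(2,0)
  0 0 0 0
  0 0 0 0
  3 0 0 0
  5 0 0 0

0 0 0 0
0 0 0 0
3 0 0 0
5 0 0 0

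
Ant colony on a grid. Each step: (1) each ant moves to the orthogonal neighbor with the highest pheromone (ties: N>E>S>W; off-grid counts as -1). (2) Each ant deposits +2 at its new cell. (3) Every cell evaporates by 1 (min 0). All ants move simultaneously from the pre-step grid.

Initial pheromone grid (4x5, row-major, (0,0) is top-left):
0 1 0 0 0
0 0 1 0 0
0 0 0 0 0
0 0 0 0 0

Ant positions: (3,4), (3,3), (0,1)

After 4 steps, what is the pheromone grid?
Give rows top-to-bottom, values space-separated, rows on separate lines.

After step 1: ants at (2,4),(2,3),(0,2)
  0 0 1 0 0
  0 0 0 0 0
  0 0 0 1 1
  0 0 0 0 0
After step 2: ants at (2,3),(2,4),(0,3)
  0 0 0 1 0
  0 0 0 0 0
  0 0 0 2 2
  0 0 0 0 0
After step 3: ants at (2,4),(2,3),(0,4)
  0 0 0 0 1
  0 0 0 0 0
  0 0 0 3 3
  0 0 0 0 0
After step 4: ants at (2,3),(2,4),(1,4)
  0 0 0 0 0
  0 0 0 0 1
  0 0 0 4 4
  0 0 0 0 0

0 0 0 0 0
0 0 0 0 1
0 0 0 4 4
0 0 0 0 0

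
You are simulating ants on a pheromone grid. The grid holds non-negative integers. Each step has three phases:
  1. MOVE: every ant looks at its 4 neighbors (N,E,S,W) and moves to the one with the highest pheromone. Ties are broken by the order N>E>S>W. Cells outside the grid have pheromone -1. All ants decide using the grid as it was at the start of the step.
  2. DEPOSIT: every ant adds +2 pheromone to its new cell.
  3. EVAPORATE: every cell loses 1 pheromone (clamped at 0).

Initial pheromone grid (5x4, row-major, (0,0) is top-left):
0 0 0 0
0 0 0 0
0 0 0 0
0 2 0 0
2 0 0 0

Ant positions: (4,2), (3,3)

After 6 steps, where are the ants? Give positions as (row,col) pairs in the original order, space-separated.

Step 1: ant0:(4,2)->N->(3,2) | ant1:(3,3)->N->(2,3)
  grid max=1 at (2,3)
Step 2: ant0:(3,2)->W->(3,1) | ant1:(2,3)->N->(1,3)
  grid max=2 at (3,1)
Step 3: ant0:(3,1)->N->(2,1) | ant1:(1,3)->N->(0,3)
  grid max=1 at (0,3)
Step 4: ant0:(2,1)->S->(3,1) | ant1:(0,3)->S->(1,3)
  grid max=2 at (3,1)
Step 5: ant0:(3,1)->N->(2,1) | ant1:(1,3)->N->(0,3)
  grid max=1 at (0,3)
Step 6: ant0:(2,1)->S->(3,1) | ant1:(0,3)->S->(1,3)
  grid max=2 at (3,1)

(3,1) (1,3)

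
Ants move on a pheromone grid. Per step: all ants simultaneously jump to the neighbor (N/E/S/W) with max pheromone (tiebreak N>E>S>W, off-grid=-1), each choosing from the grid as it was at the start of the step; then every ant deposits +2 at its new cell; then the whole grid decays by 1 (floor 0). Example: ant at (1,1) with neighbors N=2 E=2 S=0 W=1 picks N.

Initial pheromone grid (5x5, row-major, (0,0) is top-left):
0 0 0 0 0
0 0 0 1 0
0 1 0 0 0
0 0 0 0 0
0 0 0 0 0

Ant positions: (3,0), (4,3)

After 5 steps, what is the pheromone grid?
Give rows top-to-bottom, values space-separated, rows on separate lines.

After step 1: ants at (2,0),(3,3)
  0 0 0 0 0
  0 0 0 0 0
  1 0 0 0 0
  0 0 0 1 0
  0 0 0 0 0
After step 2: ants at (1,0),(2,3)
  0 0 0 0 0
  1 0 0 0 0
  0 0 0 1 0
  0 0 0 0 0
  0 0 0 0 0
After step 3: ants at (0,0),(1,3)
  1 0 0 0 0
  0 0 0 1 0
  0 0 0 0 0
  0 0 0 0 0
  0 0 0 0 0
After step 4: ants at (0,1),(0,3)
  0 1 0 1 0
  0 0 0 0 0
  0 0 0 0 0
  0 0 0 0 0
  0 0 0 0 0
After step 5: ants at (0,2),(0,4)
  0 0 1 0 1
  0 0 0 0 0
  0 0 0 0 0
  0 0 0 0 0
  0 0 0 0 0

0 0 1 0 1
0 0 0 0 0
0 0 0 0 0
0 0 0 0 0
0 0 0 0 0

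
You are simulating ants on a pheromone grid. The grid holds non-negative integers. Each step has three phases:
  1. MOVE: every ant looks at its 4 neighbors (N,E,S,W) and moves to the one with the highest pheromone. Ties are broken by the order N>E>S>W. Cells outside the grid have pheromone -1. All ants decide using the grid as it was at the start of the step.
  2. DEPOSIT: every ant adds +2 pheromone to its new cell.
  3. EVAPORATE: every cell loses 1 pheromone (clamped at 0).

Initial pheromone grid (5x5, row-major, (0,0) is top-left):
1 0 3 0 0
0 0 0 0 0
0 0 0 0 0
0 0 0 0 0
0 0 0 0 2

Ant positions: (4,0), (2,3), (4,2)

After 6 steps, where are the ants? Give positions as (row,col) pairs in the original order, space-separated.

Step 1: ant0:(4,0)->N->(3,0) | ant1:(2,3)->N->(1,3) | ant2:(4,2)->N->(3,2)
  grid max=2 at (0,2)
Step 2: ant0:(3,0)->N->(2,0) | ant1:(1,3)->N->(0,3) | ant2:(3,2)->N->(2,2)
  grid max=1 at (0,2)
Step 3: ant0:(2,0)->N->(1,0) | ant1:(0,3)->W->(0,2) | ant2:(2,2)->N->(1,2)
  grid max=2 at (0,2)
Step 4: ant0:(1,0)->N->(0,0) | ant1:(0,2)->S->(1,2) | ant2:(1,2)->N->(0,2)
  grid max=3 at (0,2)
Step 5: ant0:(0,0)->E->(0,1) | ant1:(1,2)->N->(0,2) | ant2:(0,2)->S->(1,2)
  grid max=4 at (0,2)
Step 6: ant0:(0,1)->E->(0,2) | ant1:(0,2)->S->(1,2) | ant2:(1,2)->N->(0,2)
  grid max=7 at (0,2)

(0,2) (1,2) (0,2)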